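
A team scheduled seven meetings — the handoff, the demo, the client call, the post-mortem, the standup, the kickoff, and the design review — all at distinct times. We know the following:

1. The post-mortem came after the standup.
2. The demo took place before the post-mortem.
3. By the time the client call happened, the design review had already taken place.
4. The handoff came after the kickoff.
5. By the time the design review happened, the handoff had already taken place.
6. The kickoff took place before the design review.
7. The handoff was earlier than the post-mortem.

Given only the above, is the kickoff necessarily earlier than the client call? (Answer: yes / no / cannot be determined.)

Chain the constraints: the kickoff → the design review → the client call. Each link is directly stated, so the kickoff comes before the client call.

yes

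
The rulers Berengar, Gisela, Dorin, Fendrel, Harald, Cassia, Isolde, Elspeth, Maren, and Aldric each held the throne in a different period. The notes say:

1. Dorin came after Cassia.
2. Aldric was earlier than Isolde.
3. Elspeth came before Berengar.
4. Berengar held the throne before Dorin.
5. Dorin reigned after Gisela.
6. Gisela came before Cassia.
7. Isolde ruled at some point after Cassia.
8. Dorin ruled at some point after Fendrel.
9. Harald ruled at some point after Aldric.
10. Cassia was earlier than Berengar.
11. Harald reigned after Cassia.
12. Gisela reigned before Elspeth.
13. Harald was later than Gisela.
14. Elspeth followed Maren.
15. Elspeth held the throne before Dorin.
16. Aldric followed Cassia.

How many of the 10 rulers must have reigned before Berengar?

4

Directly stated before Berengar: Cassia and Elspeth.
Gisela reaches Berengar via Gisela → Elspeth → Berengar.
Maren reaches Berengar via Maren → Elspeth → Berengar.
That's Cassia, Elspeth, Gisela, and Maren — 4 in all.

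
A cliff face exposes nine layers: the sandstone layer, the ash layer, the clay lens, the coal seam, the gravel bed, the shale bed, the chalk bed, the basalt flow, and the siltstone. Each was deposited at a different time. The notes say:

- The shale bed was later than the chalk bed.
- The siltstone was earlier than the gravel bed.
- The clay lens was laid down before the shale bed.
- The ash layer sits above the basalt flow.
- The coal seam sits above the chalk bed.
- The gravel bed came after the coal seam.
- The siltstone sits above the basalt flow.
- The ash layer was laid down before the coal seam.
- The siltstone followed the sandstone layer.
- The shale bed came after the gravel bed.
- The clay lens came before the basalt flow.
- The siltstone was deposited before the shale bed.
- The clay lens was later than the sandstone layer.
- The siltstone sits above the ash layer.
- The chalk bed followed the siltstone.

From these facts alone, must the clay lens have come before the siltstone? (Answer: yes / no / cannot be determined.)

Chain the constraints: the clay lens → the basalt flow → the siltstone. Each link is directly stated, so the clay lens comes before the siltstone.

yes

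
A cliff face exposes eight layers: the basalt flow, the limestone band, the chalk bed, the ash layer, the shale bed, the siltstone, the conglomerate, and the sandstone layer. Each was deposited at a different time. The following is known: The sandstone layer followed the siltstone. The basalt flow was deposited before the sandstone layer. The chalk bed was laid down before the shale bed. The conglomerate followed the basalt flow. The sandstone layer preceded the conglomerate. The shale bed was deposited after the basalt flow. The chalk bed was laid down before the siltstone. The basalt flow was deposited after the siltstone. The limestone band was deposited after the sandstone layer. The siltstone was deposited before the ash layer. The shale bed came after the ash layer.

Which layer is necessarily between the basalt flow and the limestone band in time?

the sandstone layer

Tracing the constraints gives the basalt flow → the sandstone layer → the limestone band, so the sandstone layer sits after the basalt flow and before the limestone band.
No other layer is forced both after the basalt flow and before the limestone band.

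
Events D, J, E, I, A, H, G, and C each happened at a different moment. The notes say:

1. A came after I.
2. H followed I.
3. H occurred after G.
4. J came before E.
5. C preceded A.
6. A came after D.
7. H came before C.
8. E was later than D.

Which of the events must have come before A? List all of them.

C, D, G, H, I

Directly stated before A: C, D, and I.
G reaches A via G → H → C → A.
H reaches A via H → C → A.
No chain forces E (or any of the others) ahead of A.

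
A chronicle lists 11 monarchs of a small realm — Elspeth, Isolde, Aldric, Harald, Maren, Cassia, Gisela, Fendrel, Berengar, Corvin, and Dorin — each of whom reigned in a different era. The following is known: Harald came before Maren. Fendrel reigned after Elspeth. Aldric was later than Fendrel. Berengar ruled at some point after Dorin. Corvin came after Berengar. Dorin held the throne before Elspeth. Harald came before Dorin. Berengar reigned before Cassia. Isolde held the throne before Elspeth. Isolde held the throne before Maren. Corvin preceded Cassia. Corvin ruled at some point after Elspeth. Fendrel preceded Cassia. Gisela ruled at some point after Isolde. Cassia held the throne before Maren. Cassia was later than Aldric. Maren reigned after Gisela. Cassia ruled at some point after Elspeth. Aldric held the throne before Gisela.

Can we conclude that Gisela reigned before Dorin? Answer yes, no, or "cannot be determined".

no

Tracing the constraints gives Dorin → Elspeth → Fendrel → Aldric → Gisela, so Dorin must come before Gisela.
That means Gisela cannot be before Dorin.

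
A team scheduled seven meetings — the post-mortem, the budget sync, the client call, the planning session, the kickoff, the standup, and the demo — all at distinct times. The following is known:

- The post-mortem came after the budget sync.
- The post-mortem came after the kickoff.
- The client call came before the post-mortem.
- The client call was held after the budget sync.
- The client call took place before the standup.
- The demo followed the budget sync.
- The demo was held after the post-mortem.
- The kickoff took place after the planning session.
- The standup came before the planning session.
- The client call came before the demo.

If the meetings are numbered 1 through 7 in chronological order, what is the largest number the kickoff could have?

The kickoff must come before the demo and the post-mortem — 2 meetings forced after it.
Everything else can be placed before the kickoff in some valid order, so the kickoff can sit as late as position 7 − 2 = 5.

5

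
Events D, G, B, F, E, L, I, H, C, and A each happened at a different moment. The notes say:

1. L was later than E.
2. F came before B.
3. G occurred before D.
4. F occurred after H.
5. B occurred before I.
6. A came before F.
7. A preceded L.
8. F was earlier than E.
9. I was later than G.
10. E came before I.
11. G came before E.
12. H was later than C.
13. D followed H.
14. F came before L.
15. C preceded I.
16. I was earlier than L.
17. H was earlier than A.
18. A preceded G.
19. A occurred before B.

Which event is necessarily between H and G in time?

Tracing the constraints gives H → A → G, so A sits after H and before G.
No other event is forced both after H and before G.

A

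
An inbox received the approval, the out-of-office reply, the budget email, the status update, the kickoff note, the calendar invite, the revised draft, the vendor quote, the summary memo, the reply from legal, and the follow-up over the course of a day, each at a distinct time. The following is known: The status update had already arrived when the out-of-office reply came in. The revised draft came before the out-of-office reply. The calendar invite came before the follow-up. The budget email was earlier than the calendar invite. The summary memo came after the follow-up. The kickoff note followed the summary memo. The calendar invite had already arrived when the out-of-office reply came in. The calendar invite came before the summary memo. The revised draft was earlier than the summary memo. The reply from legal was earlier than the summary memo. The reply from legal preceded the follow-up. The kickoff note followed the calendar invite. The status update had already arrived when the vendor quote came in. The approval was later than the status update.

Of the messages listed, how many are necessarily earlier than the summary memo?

Directly stated before the summary memo: the calendar invite, the follow-up, the reply from legal, and the revised draft.
The budget email reaches the summary memo via the budget email → the calendar invite → the summary memo.
No chain forces the approval (or any of the others) ahead of the summary memo.
That's the budget email, the calendar invite, the follow-up, the reply from legal, and the revised draft — 5 in all.

5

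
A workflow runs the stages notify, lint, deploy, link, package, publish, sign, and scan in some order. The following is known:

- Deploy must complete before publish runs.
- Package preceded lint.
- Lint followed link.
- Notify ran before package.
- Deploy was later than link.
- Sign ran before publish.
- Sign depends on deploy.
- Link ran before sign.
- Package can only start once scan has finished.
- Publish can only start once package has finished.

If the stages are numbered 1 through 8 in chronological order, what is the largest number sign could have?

Sign must come before publish — 1 stage forced after it.
Everything else can be placed before sign in some valid order, so sign can sit as late as position 8 − 1 = 7.

7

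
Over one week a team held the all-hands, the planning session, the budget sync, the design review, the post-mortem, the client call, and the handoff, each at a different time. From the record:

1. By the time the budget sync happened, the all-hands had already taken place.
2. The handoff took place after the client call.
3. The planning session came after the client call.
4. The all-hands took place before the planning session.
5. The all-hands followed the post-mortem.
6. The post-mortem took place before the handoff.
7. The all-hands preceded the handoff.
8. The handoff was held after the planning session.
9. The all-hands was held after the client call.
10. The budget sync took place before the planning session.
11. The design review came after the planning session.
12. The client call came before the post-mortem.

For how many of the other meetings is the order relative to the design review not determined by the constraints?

1

Forced before the design review: the all-hands, the budget sync, the client call, the planning session, and the post-mortem.
That leaves the handoff with no forced order relative to the design review — 1.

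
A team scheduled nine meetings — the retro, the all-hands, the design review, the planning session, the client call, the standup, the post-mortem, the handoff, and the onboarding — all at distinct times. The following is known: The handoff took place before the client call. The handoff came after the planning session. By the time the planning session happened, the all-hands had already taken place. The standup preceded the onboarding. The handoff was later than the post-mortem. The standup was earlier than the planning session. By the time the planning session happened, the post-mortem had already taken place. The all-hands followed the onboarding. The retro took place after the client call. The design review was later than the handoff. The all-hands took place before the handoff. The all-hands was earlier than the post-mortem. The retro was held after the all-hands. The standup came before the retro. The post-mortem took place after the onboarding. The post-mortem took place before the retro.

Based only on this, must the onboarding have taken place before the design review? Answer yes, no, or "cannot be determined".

Chain the constraints: the onboarding → the all-hands → the handoff → the design review. Each link is directly stated, so the onboarding comes before the design review.

yes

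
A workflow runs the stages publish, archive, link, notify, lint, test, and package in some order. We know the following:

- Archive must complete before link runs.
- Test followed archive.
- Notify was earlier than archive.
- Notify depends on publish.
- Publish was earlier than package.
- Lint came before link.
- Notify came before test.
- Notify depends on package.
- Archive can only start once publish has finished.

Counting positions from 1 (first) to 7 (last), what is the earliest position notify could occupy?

Package and publish must both come before notify — 2 forced predecessors.
Nothing else is forced ahead of notify, so its earliest slot is position 2 + 1 = 3.

3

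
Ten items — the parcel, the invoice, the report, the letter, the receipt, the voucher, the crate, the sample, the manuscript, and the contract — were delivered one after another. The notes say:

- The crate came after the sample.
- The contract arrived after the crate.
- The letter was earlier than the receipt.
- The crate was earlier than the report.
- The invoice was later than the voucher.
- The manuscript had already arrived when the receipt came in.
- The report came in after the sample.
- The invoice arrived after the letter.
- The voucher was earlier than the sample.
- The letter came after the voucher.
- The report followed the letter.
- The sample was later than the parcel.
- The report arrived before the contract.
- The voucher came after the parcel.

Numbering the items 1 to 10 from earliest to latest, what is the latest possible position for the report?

The report must come before the contract — 1 item forced after it.
Everything else can be placed before the report in some valid order, so the report can sit as late as position 10 − 1 = 9.

9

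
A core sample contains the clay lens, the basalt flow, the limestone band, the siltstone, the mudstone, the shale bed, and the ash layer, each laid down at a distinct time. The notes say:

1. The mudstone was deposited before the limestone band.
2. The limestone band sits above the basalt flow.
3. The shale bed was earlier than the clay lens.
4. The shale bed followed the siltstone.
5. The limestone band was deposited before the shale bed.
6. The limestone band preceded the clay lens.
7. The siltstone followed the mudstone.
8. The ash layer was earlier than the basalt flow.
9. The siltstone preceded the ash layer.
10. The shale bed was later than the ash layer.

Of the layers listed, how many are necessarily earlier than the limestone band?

4

Directly stated before the limestone band: the basalt flow and the mudstone.
The ash layer reaches the limestone band via the ash layer → the basalt flow → the limestone band.
The siltstone reaches the limestone band via the siltstone → the ash layer → the basalt flow → the limestone band.
No chain forces the shale bed (or any of the others) ahead of the limestone band.
That's the ash layer, the basalt flow, the mudstone, and the siltstone — 4 in all.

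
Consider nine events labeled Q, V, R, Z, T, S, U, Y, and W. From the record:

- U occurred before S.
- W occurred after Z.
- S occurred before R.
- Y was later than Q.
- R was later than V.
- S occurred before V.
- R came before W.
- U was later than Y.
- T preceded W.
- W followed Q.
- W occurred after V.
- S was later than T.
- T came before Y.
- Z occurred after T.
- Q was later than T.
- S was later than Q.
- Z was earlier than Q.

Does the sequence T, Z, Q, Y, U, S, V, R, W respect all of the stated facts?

Check each stated constraint against the proposed order — e.g. Z is ahead of W; T is ahead of W. Every pair is in the required order; nothing is violated.

yes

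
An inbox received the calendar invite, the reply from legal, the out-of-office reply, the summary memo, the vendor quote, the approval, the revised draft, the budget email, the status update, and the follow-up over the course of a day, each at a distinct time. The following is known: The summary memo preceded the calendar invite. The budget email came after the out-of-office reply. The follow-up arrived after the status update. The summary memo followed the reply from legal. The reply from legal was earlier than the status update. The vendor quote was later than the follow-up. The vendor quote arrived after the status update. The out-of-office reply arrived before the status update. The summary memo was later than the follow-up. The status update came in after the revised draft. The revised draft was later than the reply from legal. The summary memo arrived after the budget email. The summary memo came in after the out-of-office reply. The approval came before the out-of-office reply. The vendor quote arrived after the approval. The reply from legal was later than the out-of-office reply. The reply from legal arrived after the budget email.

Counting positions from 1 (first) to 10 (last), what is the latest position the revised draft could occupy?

5

The revised draft must come before the calendar invite, the follow-up, the status update, the summary memo, and the vendor quote — 5 messages forced after it.
Everything else can be placed before the revised draft in some valid order, so the revised draft can sit as late as position 10 − 5 = 5.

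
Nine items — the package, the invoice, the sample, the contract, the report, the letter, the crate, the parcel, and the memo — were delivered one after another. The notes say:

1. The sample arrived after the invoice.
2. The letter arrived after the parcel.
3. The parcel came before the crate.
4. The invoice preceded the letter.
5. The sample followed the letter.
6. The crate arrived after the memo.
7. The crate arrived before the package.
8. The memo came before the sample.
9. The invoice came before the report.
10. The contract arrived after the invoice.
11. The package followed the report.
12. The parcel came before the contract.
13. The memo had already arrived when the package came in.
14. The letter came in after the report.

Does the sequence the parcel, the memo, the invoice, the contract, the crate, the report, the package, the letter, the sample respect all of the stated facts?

Check each stated constraint against the proposed order — e.g. the parcel is ahead of the letter; the memo is ahead of the sample. Every pair is in the required order; nothing is violated.

yes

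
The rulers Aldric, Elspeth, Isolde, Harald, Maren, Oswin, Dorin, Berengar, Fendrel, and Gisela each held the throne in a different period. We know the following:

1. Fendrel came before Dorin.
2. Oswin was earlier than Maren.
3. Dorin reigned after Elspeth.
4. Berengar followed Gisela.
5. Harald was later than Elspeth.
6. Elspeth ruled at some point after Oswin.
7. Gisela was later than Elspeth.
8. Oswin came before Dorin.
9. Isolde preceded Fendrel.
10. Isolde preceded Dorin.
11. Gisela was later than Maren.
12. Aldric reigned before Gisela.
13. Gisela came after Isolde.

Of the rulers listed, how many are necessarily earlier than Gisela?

5

Directly stated before Gisela: Aldric, Elspeth, Isolde, and Maren.
Oswin reaches Gisela via Oswin → Maren → Gisela.
No chain forces Berengar (or any of the others) ahead of Gisela.
That's Aldric, Elspeth, Isolde, Maren, and Oswin — 5 in all.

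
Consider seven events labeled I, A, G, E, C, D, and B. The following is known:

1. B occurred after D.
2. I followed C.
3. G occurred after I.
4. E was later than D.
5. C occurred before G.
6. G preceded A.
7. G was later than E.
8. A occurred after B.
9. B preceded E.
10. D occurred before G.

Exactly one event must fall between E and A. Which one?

G

Tracing the constraints gives E → G → A, so G sits after E and before A.
No other event is forced both after E and before A.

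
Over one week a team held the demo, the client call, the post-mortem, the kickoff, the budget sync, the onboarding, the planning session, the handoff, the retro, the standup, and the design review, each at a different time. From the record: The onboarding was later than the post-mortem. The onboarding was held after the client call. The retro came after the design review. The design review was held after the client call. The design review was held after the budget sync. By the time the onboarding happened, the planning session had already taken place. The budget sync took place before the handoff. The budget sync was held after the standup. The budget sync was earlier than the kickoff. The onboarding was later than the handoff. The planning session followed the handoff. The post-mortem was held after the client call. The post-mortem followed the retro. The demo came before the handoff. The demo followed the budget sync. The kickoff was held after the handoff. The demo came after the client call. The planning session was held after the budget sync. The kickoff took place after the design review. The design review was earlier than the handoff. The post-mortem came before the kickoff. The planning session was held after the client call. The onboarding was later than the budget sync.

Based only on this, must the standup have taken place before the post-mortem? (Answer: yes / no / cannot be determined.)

yes

Chain the constraints: the standup → the budget sync → the design review → the retro → the post-mortem. Each link is directly stated, so the standup comes before the post-mortem.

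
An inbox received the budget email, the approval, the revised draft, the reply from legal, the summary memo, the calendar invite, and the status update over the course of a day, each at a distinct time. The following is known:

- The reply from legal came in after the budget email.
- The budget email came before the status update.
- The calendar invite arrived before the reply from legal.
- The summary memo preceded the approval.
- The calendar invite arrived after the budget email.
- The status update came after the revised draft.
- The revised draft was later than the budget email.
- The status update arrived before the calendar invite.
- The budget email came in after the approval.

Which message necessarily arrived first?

The summary memo has a chain of constraints placing it before every other message, so the summary memo must be first.

the summary memo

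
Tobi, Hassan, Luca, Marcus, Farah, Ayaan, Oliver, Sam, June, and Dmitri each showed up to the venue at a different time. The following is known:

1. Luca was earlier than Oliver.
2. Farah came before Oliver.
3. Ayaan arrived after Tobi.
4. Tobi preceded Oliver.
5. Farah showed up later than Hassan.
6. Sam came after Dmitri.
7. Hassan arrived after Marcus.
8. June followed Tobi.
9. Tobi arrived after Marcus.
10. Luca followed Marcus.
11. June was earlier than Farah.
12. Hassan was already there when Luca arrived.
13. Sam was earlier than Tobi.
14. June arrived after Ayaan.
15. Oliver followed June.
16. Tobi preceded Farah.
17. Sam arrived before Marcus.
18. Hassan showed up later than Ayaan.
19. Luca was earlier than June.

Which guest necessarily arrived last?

Every other guest has a chain of constraints placing them before Oliver, so Oliver is last.

Oliver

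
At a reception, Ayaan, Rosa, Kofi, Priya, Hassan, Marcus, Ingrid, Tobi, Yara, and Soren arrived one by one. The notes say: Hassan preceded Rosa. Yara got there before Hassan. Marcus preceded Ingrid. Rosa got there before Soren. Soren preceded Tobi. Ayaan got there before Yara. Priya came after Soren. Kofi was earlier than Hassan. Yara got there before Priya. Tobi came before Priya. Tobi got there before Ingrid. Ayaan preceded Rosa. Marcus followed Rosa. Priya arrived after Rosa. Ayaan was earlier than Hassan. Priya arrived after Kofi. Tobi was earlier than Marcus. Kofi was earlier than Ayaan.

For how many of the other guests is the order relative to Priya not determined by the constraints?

2

Forced before Priya: Ayaan, Hassan, Kofi, Rosa, Soren, Tobi, and Yara.
That leaves Ingrid and Marcus with no forced order relative to Priya — 2.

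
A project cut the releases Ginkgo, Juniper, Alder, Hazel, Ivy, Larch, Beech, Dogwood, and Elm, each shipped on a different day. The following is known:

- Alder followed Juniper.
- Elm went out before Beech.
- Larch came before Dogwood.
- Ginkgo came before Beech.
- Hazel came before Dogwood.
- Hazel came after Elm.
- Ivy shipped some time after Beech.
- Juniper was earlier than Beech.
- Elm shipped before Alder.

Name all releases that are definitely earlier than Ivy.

Directly stated before Ivy: Beech.
Elm reaches Ivy via Elm → Beech → Ivy.
Ginkgo reaches Ivy via Ginkgo → Beech → Ivy.
Juniper reaches Ivy via Juniper → Beech → Ivy.
No chain forces Larch (or any of the others) ahead of Ivy.

Beech, Elm, Ginkgo, Juniper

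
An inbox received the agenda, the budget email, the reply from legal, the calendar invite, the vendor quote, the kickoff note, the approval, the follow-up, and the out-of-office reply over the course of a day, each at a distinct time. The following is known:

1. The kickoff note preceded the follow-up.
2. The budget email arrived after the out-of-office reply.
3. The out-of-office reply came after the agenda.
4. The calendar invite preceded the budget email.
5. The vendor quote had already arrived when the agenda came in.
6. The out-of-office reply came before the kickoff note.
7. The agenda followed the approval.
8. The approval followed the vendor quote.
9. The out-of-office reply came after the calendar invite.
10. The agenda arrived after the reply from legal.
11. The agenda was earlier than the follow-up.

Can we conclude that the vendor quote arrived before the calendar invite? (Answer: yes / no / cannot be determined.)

No chain of stated constraints runs from the vendor quote to the calendar invite, and none runs from the calendar invite to the vendor quote either.
So the relative order of the vendor quote and the calendar invite is not fixed by the given facts.

cannot be determined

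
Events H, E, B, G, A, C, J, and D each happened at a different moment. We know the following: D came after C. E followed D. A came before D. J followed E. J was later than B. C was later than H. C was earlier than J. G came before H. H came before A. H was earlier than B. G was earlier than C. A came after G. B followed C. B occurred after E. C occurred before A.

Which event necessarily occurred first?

G has a chain of constraints placing it before every other event, so G must be first.

G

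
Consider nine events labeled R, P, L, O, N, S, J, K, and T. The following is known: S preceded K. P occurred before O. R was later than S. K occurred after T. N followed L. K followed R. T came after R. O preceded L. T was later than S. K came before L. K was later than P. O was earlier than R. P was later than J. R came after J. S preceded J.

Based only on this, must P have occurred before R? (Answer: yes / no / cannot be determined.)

yes

Chain the constraints: P → O → R. Each link is directly stated, so P comes before R.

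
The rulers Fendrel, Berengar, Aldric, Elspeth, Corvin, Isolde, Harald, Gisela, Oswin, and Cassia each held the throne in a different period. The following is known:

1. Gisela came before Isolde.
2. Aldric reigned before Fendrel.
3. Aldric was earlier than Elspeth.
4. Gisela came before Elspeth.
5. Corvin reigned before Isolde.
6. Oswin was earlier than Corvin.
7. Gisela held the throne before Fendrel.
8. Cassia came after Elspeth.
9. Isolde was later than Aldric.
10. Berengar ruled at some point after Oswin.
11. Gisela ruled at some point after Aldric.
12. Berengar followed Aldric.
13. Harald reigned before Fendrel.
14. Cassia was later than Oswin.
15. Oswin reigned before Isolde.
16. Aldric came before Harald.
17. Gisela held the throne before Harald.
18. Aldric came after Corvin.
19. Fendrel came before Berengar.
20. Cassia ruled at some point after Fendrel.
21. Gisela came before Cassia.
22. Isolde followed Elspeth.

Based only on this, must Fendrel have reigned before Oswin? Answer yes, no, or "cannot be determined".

no

Tracing the constraints gives Oswin → Corvin → Aldric → Fendrel, so Oswin must come before Fendrel.
That means Fendrel cannot be before Oswin.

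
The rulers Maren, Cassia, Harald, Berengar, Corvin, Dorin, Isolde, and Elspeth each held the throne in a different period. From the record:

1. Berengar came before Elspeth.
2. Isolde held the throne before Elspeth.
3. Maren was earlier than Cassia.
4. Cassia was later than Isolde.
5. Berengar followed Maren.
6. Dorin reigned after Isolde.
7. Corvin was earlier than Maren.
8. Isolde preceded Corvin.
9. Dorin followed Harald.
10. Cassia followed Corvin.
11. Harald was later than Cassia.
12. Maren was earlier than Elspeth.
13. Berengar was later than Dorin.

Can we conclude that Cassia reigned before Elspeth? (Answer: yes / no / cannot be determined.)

yes

Chain the constraints: Cassia → Harald → Dorin → Berengar → Elspeth. Each link is directly stated, so Cassia comes before Elspeth.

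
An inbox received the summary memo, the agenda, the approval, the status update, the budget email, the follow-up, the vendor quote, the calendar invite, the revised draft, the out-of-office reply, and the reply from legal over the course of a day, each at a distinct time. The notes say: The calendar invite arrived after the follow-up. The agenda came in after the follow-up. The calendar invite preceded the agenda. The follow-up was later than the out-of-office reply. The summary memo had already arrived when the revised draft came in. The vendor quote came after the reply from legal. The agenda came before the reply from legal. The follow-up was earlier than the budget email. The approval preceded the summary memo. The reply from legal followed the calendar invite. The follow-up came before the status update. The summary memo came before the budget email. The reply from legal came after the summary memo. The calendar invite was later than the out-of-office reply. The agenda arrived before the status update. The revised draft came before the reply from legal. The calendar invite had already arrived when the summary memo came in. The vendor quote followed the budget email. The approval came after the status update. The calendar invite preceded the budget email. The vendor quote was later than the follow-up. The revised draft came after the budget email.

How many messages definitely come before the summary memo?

6

Directly stated before the summary memo: the approval and the calendar invite.
The agenda reaches the summary memo via the agenda → the status update → the approval → the summary memo.
The follow-up reaches the summary memo via the follow-up → the calendar invite → the summary memo.
The out-of-office reply reaches the summary memo via the out-of-office reply → the calendar invite → the summary memo.
Likewise the status update reaches the summary memo by chaining the stated constraints.
No chain forces the vendor quote (or any of the others) ahead of the summary memo.
That's the agenda, the approval, the calendar invite, the follow-up, the out-of-office reply, and the status update — 6 in all.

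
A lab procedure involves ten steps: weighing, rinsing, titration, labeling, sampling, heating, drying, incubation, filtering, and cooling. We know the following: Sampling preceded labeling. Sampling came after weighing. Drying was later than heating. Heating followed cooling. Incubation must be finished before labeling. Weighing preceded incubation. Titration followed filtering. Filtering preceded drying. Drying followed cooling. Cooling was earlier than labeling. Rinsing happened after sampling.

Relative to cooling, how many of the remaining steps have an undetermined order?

6

Forced after cooling: drying, heating, and labeling.
That leaves filtering, incubation, rinsing, sampling, titration, and weighing with no forced order relative to cooling — 6.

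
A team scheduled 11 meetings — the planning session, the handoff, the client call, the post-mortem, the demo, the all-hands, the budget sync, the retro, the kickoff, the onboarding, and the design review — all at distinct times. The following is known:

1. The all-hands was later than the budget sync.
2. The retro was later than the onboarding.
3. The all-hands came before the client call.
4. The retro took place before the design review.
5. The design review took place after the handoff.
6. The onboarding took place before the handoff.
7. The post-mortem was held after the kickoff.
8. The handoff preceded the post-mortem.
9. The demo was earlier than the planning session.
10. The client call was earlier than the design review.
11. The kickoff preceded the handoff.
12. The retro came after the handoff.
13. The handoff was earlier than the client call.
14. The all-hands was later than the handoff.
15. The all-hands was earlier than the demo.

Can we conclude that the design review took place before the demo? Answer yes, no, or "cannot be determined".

No chain of stated constraints runs from the design review to the demo, and none runs from the demo to the design review either.
So the relative order of the design review and the demo is not fixed by the given facts.

cannot be determined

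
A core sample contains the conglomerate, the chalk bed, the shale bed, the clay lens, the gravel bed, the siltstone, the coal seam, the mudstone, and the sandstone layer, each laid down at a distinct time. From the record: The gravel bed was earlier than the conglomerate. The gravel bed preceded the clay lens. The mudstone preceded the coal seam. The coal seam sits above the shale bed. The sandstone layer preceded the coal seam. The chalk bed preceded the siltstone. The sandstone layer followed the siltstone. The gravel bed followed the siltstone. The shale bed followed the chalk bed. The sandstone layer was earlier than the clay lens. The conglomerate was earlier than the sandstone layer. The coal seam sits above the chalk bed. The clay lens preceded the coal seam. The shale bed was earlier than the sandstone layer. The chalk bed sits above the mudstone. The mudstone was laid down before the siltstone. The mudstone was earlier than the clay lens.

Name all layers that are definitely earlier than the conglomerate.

the chalk bed, the gravel bed, the mudstone, the siltstone

Directly stated before the conglomerate: the gravel bed.
The chalk bed reaches the conglomerate via the chalk bed → the siltstone → the gravel bed → the conglomerate.
The mudstone reaches the conglomerate via the mudstone → the siltstone → the gravel bed → the conglomerate.
The siltstone reaches the conglomerate via the siltstone → the gravel bed → the conglomerate.
No chain forces the coal seam (or any of the others) ahead of the conglomerate.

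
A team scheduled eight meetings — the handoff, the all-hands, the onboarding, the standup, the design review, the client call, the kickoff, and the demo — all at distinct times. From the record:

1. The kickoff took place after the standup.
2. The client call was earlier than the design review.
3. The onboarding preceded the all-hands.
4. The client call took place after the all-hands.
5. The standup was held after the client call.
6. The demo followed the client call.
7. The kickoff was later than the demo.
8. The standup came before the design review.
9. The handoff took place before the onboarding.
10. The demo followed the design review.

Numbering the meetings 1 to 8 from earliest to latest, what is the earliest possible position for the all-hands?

The handoff and the onboarding must both come before the all-hands — 2 forced predecessors.
Nothing else is forced ahead of the all-hands, so its earliest slot is position 2 + 1 = 3.

3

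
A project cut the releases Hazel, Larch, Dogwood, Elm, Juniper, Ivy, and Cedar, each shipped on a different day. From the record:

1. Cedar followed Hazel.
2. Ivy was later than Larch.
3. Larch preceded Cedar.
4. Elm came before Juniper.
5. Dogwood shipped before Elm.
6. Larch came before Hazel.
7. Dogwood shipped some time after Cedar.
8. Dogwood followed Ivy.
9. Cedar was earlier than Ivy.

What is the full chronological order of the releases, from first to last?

Larch, Hazel, Cedar, Ivy, Dogwood, Elm, Juniper

The constraints fix every adjacent pair, so only one ordering works:
Larch → Hazel → Cedar → Ivy → Dogwood → Elm → Juniper.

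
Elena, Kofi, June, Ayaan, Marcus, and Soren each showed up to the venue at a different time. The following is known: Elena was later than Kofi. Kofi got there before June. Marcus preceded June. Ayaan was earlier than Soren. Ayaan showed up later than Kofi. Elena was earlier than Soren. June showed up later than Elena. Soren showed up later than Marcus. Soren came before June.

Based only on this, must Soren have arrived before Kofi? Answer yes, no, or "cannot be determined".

no

Tracing the constraints gives Kofi → Ayaan → Soren, so Kofi must come before Soren.
That means Soren cannot be before Kofi.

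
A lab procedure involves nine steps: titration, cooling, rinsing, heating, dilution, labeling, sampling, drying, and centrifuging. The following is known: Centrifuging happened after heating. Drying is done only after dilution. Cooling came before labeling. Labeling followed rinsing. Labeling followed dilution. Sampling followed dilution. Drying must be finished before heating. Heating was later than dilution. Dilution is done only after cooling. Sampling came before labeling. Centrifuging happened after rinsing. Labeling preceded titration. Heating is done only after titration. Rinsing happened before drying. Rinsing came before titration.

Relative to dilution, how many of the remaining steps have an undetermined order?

1

Forced before dilution: cooling; forced after dilution: centrifuging, drying, heating, labeling, sampling, and titration.
That leaves rinsing with no forced order relative to dilution — 1.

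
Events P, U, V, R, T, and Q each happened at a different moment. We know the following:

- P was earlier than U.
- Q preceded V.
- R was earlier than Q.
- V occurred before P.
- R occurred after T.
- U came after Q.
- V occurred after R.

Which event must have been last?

Every other event has a chain of constraints placing it before U, so U is last.

U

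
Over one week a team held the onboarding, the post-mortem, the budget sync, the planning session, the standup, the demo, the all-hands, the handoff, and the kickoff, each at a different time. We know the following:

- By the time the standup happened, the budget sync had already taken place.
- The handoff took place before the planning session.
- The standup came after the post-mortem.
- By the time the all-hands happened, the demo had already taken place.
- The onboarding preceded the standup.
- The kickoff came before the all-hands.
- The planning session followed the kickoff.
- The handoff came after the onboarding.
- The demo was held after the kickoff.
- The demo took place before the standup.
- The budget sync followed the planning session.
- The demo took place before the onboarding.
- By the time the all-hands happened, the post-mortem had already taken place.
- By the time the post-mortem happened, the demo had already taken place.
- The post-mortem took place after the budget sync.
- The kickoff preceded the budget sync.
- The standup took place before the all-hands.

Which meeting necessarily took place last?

the all-hands

Every other meeting has a chain of constraints placing it before the all-hands, so the all-hands is last.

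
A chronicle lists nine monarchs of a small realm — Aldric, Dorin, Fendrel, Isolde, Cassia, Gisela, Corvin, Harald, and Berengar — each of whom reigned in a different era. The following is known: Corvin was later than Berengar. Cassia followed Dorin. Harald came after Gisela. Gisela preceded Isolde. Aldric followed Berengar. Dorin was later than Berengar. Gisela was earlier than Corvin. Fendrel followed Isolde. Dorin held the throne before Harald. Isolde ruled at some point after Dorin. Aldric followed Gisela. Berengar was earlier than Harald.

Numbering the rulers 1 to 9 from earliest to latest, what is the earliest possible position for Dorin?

Berengar must come before Dorin — 1 forced predecessor.
Nothing else is forced ahead of Dorin, so their earliest slot is position 1 + 1 = 2.

2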